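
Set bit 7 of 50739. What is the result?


50739 | (1 << 7) = 50739 | 128 = 50867

50867


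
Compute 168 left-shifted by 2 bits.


0b10101000 << 2 = 0b1010100000 = 672

672


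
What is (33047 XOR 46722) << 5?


Step 1: 33047 ^ 46722 = 14229
Step 2: 14229 << 5 = 455328

455328


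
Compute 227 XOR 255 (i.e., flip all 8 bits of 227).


227 ^ 255 = 28

28


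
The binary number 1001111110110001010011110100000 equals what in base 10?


1001111110110001010011110100000 in decimal = 1339598752

1339598752


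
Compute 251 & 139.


0b11111011 & 0b10001011 = 0b10001011 = 139

139


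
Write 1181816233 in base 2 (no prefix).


1181816233 = 1000110011100010001010110101001 in binary

1000110011100010001010110101001


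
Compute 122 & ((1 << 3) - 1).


122 & 7 = 2

2


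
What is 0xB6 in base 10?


B6 hex = 182 decimal

182


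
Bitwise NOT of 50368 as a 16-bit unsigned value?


~0b1100010011000000 = 0b11101100111111 = 15167 (16-bit unsigned)

15167


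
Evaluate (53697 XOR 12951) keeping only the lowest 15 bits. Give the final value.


Step 1: 53697 ^ 12951 = 58198
Step 2: 58198 & 32767 = 25430

25430


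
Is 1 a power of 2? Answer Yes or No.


0b1. Only one bit set => Yes

Yes


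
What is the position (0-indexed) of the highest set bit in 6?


0b110. Highest set bit at position 2

2


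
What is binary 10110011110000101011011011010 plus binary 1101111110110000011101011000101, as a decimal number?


10110011110000101011011011010 + 1101111110110000011101011000101 = 10000110010100001001000110011111 = 2253427103

2253427103


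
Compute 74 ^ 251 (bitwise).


0b1001010 ^ 0b11111011 = 0b10110001 = 177

177


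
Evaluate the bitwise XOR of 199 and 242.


0b11000111 ^ 0b11110010 = 0b110101 = 53

53


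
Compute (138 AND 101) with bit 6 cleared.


Step 1: 138 & 101 = 0
Step 2: 0 & ~(1 << 6) = 0

0


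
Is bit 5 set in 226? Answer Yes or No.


0b11100010, bit 5 = 1. Yes

Yes


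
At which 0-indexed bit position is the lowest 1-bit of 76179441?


0b100100010100110011111110001. Lowest set bit at position 0

0


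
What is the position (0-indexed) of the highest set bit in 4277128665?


0b11111110111011111100110111011001. Highest set bit at position 31

31


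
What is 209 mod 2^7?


209 & 127 = 81

81


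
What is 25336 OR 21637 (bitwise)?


0b110001011111000 | 0b101010010000101 = 0b111011011111101 = 30461

30461


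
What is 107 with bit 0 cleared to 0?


107 & ~(1 << 0) = 106

106


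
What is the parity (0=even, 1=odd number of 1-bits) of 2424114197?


0b10010000011111010000110000010101 has 13 ones => parity 1

1


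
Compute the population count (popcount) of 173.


0b10101101 has 5 set bits

5


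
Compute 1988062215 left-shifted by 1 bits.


0b1110110011111110110110000000111 << 1 = 0b11101100111111101101100000001110 = 3976124430

3976124430


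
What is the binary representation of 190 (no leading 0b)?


190 = 10111110 in binary

10111110


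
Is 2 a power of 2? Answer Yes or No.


0b10. Only one bit set => Yes

Yes


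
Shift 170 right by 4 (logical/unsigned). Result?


0b10101010 >> 4 = 0b1010 = 10

10


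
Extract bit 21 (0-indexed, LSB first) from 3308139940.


0b11000101001011100011010110100100, position 21 = 1

1


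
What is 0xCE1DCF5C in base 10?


CE1DCF5C hex = 3458060124 decimal

3458060124


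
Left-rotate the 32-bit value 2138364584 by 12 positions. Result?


Rotate 0b1111111011101001101101010101000 left by 12 (32-bit) = 0b1001101101010101000011111110111 = 1303021559

1303021559


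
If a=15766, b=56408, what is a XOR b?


15766 ^ 56408 = 57806

57806


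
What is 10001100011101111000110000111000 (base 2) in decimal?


10001100011101111000110000111000 in decimal = 2356644920

2356644920


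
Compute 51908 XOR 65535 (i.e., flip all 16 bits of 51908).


51908 ^ 65535 = 13627

13627


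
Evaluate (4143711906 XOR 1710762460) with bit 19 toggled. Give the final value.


Step 1: 4143711906 ^ 1710762460 = 2466525054
Step 2: 2466525054 ^ (1 << 19) = 2466525054 ^ 524288 = 2467049342

2467049342


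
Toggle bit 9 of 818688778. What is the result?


818688778 ^ (1 << 9) = 818688778 ^ 512 = 818688266

818688266


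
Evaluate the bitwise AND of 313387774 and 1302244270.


0b10010101011011110101011111110 & 0b1001101100111101010101110101110 = 0b100011001010101010101110 = 9218734

9218734


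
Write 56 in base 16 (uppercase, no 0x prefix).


56 = 38 hex

38


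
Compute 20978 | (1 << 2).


20978 | (1 << 2) = 20978 | 4 = 20982

20982


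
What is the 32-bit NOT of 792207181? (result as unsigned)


~0b101111001110000001111101001101 = 0b11010000110001111110000010110010 = 3502760114 (32-bit unsigned)

3502760114


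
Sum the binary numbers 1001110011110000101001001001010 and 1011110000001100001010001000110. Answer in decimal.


1001110011110000101001001001010 + 1011110000001100001010001000110 = 10101100011111100110011010010000 = 2893964944

2893964944


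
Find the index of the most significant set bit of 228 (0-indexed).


0b11100100. Highest set bit at position 7

7


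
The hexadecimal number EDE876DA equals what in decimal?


EDE876DA hex = 3991434970 decimal

3991434970


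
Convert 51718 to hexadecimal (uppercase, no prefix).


51718 = CA06 hex

CA06


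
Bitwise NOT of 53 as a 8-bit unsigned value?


~0b110101 = 0b11001010 = 202 (8-bit unsigned)

202


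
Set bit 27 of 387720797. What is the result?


387720797 | (1 << 27) = 387720797 | 134217728 = 521938525

521938525


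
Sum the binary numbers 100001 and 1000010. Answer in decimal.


100001 + 1000010 = 1100011 = 99

99


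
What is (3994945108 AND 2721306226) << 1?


Step 1: 3994945108 & 2721306226 = 2719090256
Step 2: 2719090256 << 1 = 5438180512

5438180512


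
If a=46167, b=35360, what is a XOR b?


46167 ^ 35360 = 15991

15991


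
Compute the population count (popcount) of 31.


0b11111 has 5 set bits

5


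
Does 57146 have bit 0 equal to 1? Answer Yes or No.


0b1101111100111010, bit 0 = 0. No

No


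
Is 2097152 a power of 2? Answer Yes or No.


0b1000000000000000000000. Only one bit set => Yes

Yes


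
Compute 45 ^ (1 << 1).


45 ^ (1 << 1) = 45 ^ 2 = 47

47


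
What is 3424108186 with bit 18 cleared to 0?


3424108186 & ~(1 << 18) = 3423846042

3423846042


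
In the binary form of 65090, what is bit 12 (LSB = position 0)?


0b1111111001000010, position 12 = 1

1


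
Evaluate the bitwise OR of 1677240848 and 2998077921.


0b1100011111110001010101000010000 | 0b10110010101100110000100111100001 = 0b11110011111110111010101111110001 = 4093357041

4093357041


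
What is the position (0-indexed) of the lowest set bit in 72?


0b1001000. Lowest set bit at position 3

3


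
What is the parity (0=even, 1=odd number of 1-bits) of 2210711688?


0b10000011110001001100100010001000 has 11 ones => parity 1

1


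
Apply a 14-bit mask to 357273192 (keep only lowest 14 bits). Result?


357273192 & 16383 = 3688

3688


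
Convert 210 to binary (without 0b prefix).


210 = 11010010 in binary

11010010


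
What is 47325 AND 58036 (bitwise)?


0b1011100011011101 & 0b1110001010110100 = 0b1010000010010100 = 41108

41108


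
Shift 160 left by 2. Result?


0b10100000 << 2 = 0b1010000000 = 640

640


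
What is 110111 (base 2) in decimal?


110111 in decimal = 55

55


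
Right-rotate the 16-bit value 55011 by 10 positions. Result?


Rotate 0b1101011011100011 right by 10 (16-bit) = 0b1011100011110101 = 47349

47349


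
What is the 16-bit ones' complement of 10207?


10207 ^ 65535 = 55328

55328


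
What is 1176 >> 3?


0b10010011000 >> 3 = 0b10010011 = 147

147


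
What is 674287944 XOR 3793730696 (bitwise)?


0b101000001100001101000101001000 ^ 0b11100010000111111011110010001000 = 0b11001010001011110110110111000000 = 3392105920

3392105920


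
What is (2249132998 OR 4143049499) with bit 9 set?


Step 1: 2249132998 | 4143049499 = 4143967199
Step 2: 4143967199 | (1 << 9) = 4143967199 | 512 = 4143967199

4143967199


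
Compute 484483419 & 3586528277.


0b11100111000001010000101011011 & 0b11010101110001100001010000010101 = 0b10100110000000000000000010001 = 348127249

348127249


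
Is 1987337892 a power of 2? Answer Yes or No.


0b1110110011101000101111010100100. Multiple bits set => No

No


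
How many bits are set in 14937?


0b11101001011001 has 8 set bits

8


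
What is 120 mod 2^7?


120 & 127 = 120

120


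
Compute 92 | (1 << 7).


92 | (1 << 7) = 92 | 128 = 220

220


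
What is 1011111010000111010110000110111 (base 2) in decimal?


1011111010000111010110000110111 in decimal = 1598270519

1598270519


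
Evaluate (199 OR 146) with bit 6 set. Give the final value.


Step 1: 199 | 146 = 215
Step 2: 215 | (1 << 6) = 215 | 64 = 215

215


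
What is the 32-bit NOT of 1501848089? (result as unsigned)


~0b1011001100001000110001000011001 = 0b10100110011110111001110111100110 = 2793119206 (32-bit unsigned)

2793119206


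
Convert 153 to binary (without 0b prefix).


153 = 10011001 in binary

10011001


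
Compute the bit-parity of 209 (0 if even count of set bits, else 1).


0b11010001 has 4 ones => parity 0

0


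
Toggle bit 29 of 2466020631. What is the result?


2466020631 ^ (1 << 29) = 2466020631 ^ 536870912 = 3002891543

3002891543


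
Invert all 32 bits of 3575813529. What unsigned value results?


3575813529 ^ 4294967295 = 719153766

719153766


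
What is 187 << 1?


0b10111011 << 1 = 0b101110110 = 374

374


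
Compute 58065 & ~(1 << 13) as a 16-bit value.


58065 & ~(1 << 13) = 49873

49873


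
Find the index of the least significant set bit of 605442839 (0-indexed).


0b100100000101100101001100010111. Lowest set bit at position 0

0


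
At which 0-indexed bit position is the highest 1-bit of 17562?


0b100010010011010. Highest set bit at position 14

14


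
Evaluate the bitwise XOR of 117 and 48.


0b1110101 ^ 0b110000 = 0b1000101 = 69

69


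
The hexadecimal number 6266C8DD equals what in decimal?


6266C8DD hex = 1650903261 decimal

1650903261


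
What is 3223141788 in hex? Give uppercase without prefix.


3223141788 = C01D3D9C hex

C01D3D9C


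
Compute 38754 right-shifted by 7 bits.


0b1001011101100010 >> 7 = 0b100101110 = 302

302


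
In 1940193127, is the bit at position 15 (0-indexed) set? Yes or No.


0b1110011101001001111111101100111, bit 15 = 1. Yes

Yes


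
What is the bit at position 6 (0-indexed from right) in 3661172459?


0b11011010001110010000111011101011, position 6 = 1

1


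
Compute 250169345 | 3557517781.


0b1110111010010100100000000001 | 0b11010100000010110110100111010101 = 0b11011110111010110110100111010101 = 3739970005

3739970005


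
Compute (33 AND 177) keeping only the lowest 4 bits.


Step 1: 33 & 177 = 33
Step 2: 33 & 15 = 1

1


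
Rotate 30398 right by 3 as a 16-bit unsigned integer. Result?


Rotate 0b111011010111110 right by 3 (16-bit) = 0b1100111011010111 = 52951

52951


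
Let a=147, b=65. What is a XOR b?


147 ^ 65 = 210

210


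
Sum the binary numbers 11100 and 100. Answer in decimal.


11100 + 100 = 100000 = 32

32


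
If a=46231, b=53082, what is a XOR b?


46231 ^ 53082 = 31693

31693


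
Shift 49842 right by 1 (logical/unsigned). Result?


0b1100001010110010 >> 1 = 0b110000101011001 = 24921

24921


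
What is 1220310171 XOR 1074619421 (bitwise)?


0b1001000101111000111010010011011 ^ 0b1000000000011010110010000011101 = 0b1000101100010001000010000110 = 145821830

145821830


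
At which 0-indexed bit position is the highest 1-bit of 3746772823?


0b11011111010100110011011101010111. Highest set bit at position 31

31


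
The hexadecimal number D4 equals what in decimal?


D4 hex = 212 decimal

212


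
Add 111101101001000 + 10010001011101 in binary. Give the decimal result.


111101101001000 + 10010001011101 = 1001111110100101 = 40869

40869


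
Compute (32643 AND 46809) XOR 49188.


Step 1: 32643 & 46809 = 13953
Step 2: 13953 ^ 49188 = 63141

63141


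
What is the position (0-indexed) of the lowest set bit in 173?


0b10101101. Lowest set bit at position 0

0


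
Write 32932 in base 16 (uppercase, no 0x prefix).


32932 = 80A4 hex

80A4


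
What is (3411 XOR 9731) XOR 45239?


Step 1: 3411 ^ 9731 = 11088
Step 2: 11088 ^ 45239 = 39911

39911


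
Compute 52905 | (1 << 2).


52905 | (1 << 2) = 52905 | 4 = 52909

52909


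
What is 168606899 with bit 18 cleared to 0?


168606899 & ~(1 << 18) = 168344755

168344755


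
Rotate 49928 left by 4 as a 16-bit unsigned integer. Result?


Rotate 0b1100001100001000 left by 4 (16-bit) = 0b11000010001100 = 12428

12428


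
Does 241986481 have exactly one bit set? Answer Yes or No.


0b1110011011000110101110110001. Multiple bits set => No

No


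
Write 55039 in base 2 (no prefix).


55039 = 1101011011111111 in binary

1101011011111111


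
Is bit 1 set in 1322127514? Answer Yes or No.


0b1001110110011100001000010011010, bit 1 = 1. Yes

Yes


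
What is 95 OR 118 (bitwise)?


0b1011111 | 0b1110110 = 0b1111111 = 127

127


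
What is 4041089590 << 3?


0b11110000110111100010001000110110 << 3 = 0b11110000110111100010001000110110000 = 32328716720

32328716720


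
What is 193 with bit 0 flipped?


193 ^ (1 << 0) = 193 ^ 1 = 192

192


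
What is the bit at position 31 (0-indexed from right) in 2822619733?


0b10101000001111011100001001010101, position 31 = 1

1


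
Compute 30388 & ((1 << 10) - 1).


30388 & 1023 = 692

692


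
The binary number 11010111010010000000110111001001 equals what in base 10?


11010111010010000000110111001001 in decimal = 3611823561

3611823561


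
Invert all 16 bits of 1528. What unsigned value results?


1528 ^ 65535 = 64007

64007


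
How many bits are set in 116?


0b1110100 has 4 set bits

4


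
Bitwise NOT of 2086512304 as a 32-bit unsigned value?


~0b1111100010111011010011010110000 = 0b10000011101000100101100101001111 = 2208454991 (32-bit unsigned)

2208454991


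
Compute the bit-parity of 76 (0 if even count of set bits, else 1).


0b1001100 has 3 ones => parity 1

1


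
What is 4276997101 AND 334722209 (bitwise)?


0b11111110111011011100101111101101 & 0b10011111100110111010010100001 = 0b10010111000010100000010100001 = 316752033

316752033


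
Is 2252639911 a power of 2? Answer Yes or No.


0b10000110010001001000111010100111. Multiple bits set => No

No


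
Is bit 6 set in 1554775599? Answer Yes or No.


0b1011100101010111111111000101111, bit 6 = 0. No

No


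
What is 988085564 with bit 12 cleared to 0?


988085564 & ~(1 << 12) = 988081468

988081468


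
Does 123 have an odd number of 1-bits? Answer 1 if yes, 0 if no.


0b1111011 has 6 ones => parity 0

0


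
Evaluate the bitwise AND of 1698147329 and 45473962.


0b1100101001101111010110000000001 & 0b10101101011110000010101010 = 0b1101011010000000000000 = 3514368

3514368


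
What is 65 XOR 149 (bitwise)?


0b1000001 ^ 0b10010101 = 0b11010100 = 212

212


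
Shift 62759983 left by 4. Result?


0b11101111011010010000101111 << 4 = 0b111011110110100100001011110000 = 1004159728

1004159728


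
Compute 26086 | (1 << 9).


26086 | (1 << 9) = 26086 | 512 = 26598

26598


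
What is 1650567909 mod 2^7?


1650567909 & 127 = 101

101


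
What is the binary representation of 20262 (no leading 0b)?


20262 = 100111100100110 in binary

100111100100110


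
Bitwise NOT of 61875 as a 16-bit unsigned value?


~0b1111000110110011 = 0b111001001100 = 3660 (16-bit unsigned)

3660


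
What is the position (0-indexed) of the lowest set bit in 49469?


0b1100000100111101. Lowest set bit at position 0

0


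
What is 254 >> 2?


0b11111110 >> 2 = 0b111111 = 63

63


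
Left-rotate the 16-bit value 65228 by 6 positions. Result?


Rotate 0b1111111011001100 left by 6 (16-bit) = 0b1011001100111111 = 45887

45887


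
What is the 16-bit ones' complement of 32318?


32318 ^ 65535 = 33217

33217


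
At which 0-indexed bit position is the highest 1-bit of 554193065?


0b100001000010000101000010101001. Highest set bit at position 29

29


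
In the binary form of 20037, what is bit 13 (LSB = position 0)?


0b100111001000101, position 13 = 0

0


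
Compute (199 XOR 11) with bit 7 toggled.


Step 1: 199 ^ 11 = 204
Step 2: 204 ^ (1 << 7) = 204 ^ 128 = 76

76


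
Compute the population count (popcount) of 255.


0b11111111 has 8 set bits

8


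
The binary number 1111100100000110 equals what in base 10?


1111100100000110 in decimal = 63750

63750


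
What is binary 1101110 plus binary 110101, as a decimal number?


1101110 + 110101 = 10100011 = 163

163


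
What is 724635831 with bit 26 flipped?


724635831 ^ (1 << 26) = 724635831 ^ 67108864 = 791744695

791744695


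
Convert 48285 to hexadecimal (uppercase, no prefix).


48285 = BC9D hex

BC9D


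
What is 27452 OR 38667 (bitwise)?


0b110101100111100 | 0b1001011100001011 = 0b1111111100111111 = 65343

65343


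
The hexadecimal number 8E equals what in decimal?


8E hex = 142 decimal

142


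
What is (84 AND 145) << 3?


Step 1: 84 & 145 = 16
Step 2: 16 << 3 = 128

128


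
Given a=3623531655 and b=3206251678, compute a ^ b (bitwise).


3623531655 ^ 3206251678 = 1759588377

1759588377


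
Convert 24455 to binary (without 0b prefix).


24455 = 101111110000111 in binary

101111110000111


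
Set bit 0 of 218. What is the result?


218 | (1 << 0) = 218 | 1 = 219

219


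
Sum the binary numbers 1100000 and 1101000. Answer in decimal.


1100000 + 1101000 = 11001000 = 200

200


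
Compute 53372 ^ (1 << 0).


53372 ^ (1 << 0) = 53372 ^ 1 = 53373

53373


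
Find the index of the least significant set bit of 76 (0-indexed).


0b1001100. Lowest set bit at position 2

2


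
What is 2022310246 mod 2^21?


2022310246 & 2097151 = 655718

655718


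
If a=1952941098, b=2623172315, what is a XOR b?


1952941098 ^ 2623172315 = 3896371953

3896371953


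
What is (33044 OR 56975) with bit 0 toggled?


Step 1: 33044 | 56975 = 57247
Step 2: 57247 ^ (1 << 0) = 57247 ^ 1 = 57246

57246


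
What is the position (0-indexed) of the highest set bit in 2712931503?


0b10100001101101000000110010101111. Highest set bit at position 31

31


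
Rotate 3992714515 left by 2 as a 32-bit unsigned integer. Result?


Rotate 0b11101101111110111111110100010011 left by 2 (32-bit) = 0b10110111111011111111010001001111 = 3085956175

3085956175


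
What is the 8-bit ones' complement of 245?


245 ^ 255 = 10

10


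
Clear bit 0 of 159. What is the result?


159 & ~(1 << 0) = 158

158


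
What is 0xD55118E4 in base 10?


D55118E4 hex = 3578861796 decimal

3578861796


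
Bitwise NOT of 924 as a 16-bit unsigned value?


~0b1110011100 = 0b1111110001100011 = 64611 (16-bit unsigned)

64611


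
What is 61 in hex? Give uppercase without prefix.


61 = 3D hex

3D


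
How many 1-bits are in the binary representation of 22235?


0b101011011011011 has 10 set bits

10


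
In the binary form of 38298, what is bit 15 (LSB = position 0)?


0b1001010110011010, position 15 = 1

1


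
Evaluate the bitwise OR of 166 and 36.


0b10100110 | 0b100100 = 0b10100110 = 166

166


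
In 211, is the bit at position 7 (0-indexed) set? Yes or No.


0b11010011, bit 7 = 1. Yes

Yes


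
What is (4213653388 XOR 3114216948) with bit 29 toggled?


Step 1: 4213653388 ^ 3114216948 = 1119359608
Step 2: 1119359608 ^ (1 << 29) = 1119359608 ^ 536870912 = 1656230520

1656230520


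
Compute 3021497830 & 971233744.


0b10110100000110000110010111100110 & 0b111001111000111101100111010000 = 0b110000000000000100000111000000 = 805323200

805323200


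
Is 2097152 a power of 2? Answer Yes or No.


0b1000000000000000000000. Only one bit set => Yes

Yes


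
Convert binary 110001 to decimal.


110001 in decimal = 49

49


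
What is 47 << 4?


0b101111 << 4 = 0b1011110000 = 752

752


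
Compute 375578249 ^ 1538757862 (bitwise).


0b10110011000101101111010001001 ^ 0b1011011101101111001010011100110 = 0b1001101110101010100101001101111 = 1305823855

1305823855


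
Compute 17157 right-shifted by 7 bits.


0b100001100000101 >> 7 = 0b10000110 = 134

134


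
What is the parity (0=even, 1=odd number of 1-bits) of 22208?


0b101011011000000 has 6 ones => parity 0

0


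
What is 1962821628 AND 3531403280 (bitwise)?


0b1110100111111100100011111111100 & 0b11010010011111001111000000010000 = 0b1010000011111000100000000010000 = 1350320144

1350320144


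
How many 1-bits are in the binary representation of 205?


0b11001101 has 5 set bits

5


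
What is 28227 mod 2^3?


28227 & 7 = 3

3


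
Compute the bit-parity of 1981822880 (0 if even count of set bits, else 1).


0b1110110001000000011011110100000 has 13 ones => parity 1

1


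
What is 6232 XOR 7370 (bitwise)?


0b1100001011000 ^ 0b1110011001010 = 0b10010010010 = 1170

1170


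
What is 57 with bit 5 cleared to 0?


57 & ~(1 << 5) = 25

25


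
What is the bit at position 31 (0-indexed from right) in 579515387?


0b100010100010101011001111111011, position 31 = 0

0


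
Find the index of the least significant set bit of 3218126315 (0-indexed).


0b10111111110100001011010111101011. Lowest set bit at position 0

0


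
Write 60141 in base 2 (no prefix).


60141 = 1110101011101101 in binary

1110101011101101


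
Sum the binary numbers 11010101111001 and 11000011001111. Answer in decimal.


11010101111001 + 11000011001111 = 110011001001000 = 26184

26184


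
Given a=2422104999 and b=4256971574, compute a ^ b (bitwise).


2422104999 ^ 4256971574 = 1843550353

1843550353


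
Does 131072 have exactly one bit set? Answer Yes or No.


0b100000000000000000. Only one bit set => Yes

Yes


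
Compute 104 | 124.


0b1101000 | 0b1111100 = 0b1111100 = 124

124


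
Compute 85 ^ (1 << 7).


85 ^ (1 << 7) = 85 ^ 128 = 213

213


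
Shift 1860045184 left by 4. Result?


0b1101110110111100000100110000000 << 4 = 0b11011101101111000001001100000000000 = 29760722944

29760722944


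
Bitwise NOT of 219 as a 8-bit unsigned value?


~0b11011011 = 0b100100 = 36 (8-bit unsigned)

36


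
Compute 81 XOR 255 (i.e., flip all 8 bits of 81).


81 ^ 255 = 174

174


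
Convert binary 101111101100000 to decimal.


101111101100000 in decimal = 24416

24416


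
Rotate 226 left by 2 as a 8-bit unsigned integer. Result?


Rotate 0b11100010 left by 2 (8-bit) = 0b10001011 = 139

139


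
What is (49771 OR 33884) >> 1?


Step 1: 49771 | 33884 = 50815
Step 2: 50815 >> 1 = 25407

25407


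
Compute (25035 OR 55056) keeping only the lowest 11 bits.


Step 1: 25035 | 55056 = 63451
Step 2: 63451 & 2047 = 2011

2011


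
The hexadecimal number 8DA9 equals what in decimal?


8DA9 hex = 36265 decimal

36265


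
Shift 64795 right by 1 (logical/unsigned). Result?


0b1111110100011011 >> 1 = 0b111111010001101 = 32397

32397


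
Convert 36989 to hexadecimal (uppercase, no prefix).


36989 = 907D hex

907D


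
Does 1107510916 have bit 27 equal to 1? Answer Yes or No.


0b1000010000000110100011010000100, bit 27 = 0. No

No


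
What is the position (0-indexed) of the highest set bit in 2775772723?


0b10100101011100101110111000110011. Highest set bit at position 31

31


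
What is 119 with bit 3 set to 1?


119 | (1 << 3) = 119 | 8 = 127

127


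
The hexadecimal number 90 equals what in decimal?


90 hex = 144 decimal

144


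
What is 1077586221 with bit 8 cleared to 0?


1077586221 & ~(1 << 8) = 1077585965

1077585965


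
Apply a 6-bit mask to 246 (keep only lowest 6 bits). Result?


246 & 63 = 54

54


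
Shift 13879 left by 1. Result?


0b11011000110111 << 1 = 0b110110001101110 = 27758

27758


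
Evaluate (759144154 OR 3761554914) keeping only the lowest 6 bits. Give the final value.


Step 1: 759144154 | 3761554914 = 3980386298
Step 2: 3980386298 & 63 = 58

58


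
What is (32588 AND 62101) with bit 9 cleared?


Step 1: 32588 & 62101 = 29188
Step 2: 29188 & ~(1 << 9) = 28676

28676


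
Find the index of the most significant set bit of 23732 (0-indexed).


0b101110010110100. Highest set bit at position 14

14


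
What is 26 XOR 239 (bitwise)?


0b11010 ^ 0b11101111 = 0b11110101 = 245

245


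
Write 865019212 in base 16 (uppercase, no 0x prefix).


865019212 = 338F254C hex

338F254C


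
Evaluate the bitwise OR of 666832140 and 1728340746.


0b100111101111110000110100001100 | 0b1100111000001000110001100001010 = 0b1100111101111110110111100001110 = 1740599054

1740599054


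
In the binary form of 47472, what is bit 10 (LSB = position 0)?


0b1011100101110000, position 10 = 0

0


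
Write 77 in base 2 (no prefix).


77 = 1001101 in binary

1001101


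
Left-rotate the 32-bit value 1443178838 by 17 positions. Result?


Rotate 0b1010110000001010010100101010110 left by 17 (32-bit) = 0b1010010101011001010110000001010 = 1387047946

1387047946


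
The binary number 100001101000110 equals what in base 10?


100001101000110 in decimal = 17222

17222


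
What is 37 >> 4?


0b100101 >> 4 = 0b10 = 2

2


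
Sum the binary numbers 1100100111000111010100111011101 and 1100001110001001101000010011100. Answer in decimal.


1100100111000111010100111011101 + 1100001110001001101000010011100 = 11000110101010000111101001111001 = 3332930169

3332930169


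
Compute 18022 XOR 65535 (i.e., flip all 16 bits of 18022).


18022 ^ 65535 = 47513

47513


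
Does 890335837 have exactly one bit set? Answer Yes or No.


0b110101000100010111001001011101. Multiple bits set => No

No


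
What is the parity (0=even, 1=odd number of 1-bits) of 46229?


0b1011010010010101 has 8 ones => parity 0

0


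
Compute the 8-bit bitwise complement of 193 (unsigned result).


~0b11000001 = 0b111110 = 62 (8-bit unsigned)

62


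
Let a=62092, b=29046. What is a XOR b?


62092 ^ 29046 = 33786

33786


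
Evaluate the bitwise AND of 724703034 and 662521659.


0b101011001100100001011100111010 & 0b100111011111010100011100111011 = 0b100011001100000000011100111010 = 590350138

590350138


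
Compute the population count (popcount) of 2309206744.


0b10001001101000111011001011011000 has 15 set bits

15


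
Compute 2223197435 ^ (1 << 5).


2223197435 ^ (1 << 5) = 2223197435 ^ 32 = 2223197403

2223197403


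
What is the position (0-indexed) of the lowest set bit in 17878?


0b100010111010110. Lowest set bit at position 1

1


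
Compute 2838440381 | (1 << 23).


2838440381 | (1 << 23) = 2838440381 | 8388608 = 2846828989

2846828989


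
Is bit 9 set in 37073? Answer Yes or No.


0b1001000011010001, bit 9 = 0. No

No


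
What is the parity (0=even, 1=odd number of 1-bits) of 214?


0b11010110 has 5 ones => parity 1

1


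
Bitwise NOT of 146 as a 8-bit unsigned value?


~0b10010010 = 0b1101101 = 109 (8-bit unsigned)

109


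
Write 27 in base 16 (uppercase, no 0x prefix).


27 = 1B hex

1B


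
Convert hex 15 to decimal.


15 hex = 21 decimal

21


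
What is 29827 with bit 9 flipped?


29827 ^ (1 << 9) = 29827 ^ 512 = 30339

30339


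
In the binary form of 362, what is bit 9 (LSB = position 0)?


0b101101010, position 9 = 0

0


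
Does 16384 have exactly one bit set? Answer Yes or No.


0b100000000000000. Only one bit set => Yes

Yes


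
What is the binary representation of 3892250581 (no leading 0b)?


3892250581 = 11100111111111110000011111010101 in binary

11100111111111110000011111010101


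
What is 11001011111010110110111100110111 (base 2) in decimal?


11001011111010110110111100110111 in decimal = 3421204279

3421204279


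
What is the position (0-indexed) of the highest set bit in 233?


0b11101001. Highest set bit at position 7

7


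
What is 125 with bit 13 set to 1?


125 | (1 << 13) = 125 | 8192 = 8317

8317


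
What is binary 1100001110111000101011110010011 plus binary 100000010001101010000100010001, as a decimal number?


1100001110111000101011110010011 + 100000010001101010000100010001 = 10000010001000101111100010100100 = 2183329956

2183329956


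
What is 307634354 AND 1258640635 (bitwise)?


0b10010010101100010000010110010 & 0b1001011000001010101010011111011 = 0b10000001000000000010110010 = 33816754

33816754


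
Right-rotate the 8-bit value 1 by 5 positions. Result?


Rotate 0b1 right by 5 (8-bit) = 0b1000 = 8

8


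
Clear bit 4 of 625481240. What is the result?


625481240 & ~(1 << 4) = 625481224

625481224


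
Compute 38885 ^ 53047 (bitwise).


0b1001011111100101 ^ 0b1100111100110111 = 0b101100011010010 = 22738

22738


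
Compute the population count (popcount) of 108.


0b1101100 has 4 set bits

4


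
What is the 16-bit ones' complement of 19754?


19754 ^ 65535 = 45781

45781


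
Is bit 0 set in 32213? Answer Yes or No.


0b111110111010101, bit 0 = 1. Yes

Yes


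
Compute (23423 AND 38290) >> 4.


Step 1: 23423 & 38290 = 4370
Step 2: 4370 >> 4 = 273

273


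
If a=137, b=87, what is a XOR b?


137 ^ 87 = 222

222


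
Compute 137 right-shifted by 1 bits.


0b10001001 >> 1 = 0b1000100 = 68

68


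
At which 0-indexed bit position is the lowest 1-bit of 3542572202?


0b11010011001001110101110010101010. Lowest set bit at position 1

1


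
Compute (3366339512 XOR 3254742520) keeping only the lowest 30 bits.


Step 1: 3366339512 ^ 3254742520 = 156839488
Step 2: 156839488 & 1073741823 = 156839488

156839488


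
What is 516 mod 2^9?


516 & 511 = 4

4


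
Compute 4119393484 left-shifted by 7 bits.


0b11110101100010001111010011001100 << 7 = 0b111101011000100011110100110011000000000 = 527282365952

527282365952


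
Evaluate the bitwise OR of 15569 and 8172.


0b11110011010001 | 0b1111111101100 = 0b11111111111101 = 16381

16381


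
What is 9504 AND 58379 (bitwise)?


0b10010100100000 & 0b1110010000001011 = 0b10010000000000 = 9216

9216


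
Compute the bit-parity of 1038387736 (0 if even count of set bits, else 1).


0b111101111001001000101000011000 has 14 ones => parity 0

0


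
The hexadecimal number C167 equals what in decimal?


C167 hex = 49511 decimal

49511


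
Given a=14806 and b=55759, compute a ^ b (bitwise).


14806 ^ 55759 = 57369

57369


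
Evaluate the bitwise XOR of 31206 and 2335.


0b111100111100110 ^ 0b100100011111 = 0b111000011111001 = 28921

28921


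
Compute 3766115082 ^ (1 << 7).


3766115082 ^ (1 << 7) = 3766115082 ^ 128 = 3766115210

3766115210


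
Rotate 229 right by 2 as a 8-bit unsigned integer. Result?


Rotate 0b11100101 right by 2 (8-bit) = 0b1111001 = 121

121


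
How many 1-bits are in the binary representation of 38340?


0b1001010111000100 has 7 set bits

7


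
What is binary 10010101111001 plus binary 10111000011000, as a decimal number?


10010101111001 + 10111000011000 = 101001110010001 = 21393

21393


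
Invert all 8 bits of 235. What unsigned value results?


235 ^ 255 = 20

20


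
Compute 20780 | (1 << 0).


20780 | (1 << 0) = 20780 | 1 = 20781

20781


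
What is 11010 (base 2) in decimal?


11010 in decimal = 26

26


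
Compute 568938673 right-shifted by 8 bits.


0b100001111010010101000010110001 >> 8 = 0b1000011110100101010000 = 2222416

2222416


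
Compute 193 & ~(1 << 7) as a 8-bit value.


193 & ~(1 << 7) = 65

65


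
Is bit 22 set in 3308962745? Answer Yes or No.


0b11000101001110101100001110111001, bit 22 = 0. No

No


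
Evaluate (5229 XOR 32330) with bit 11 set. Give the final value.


Step 1: 5229 ^ 32330 = 27175
Step 2: 27175 | (1 << 11) = 27175 | 2048 = 27175

27175


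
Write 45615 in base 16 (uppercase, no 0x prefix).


45615 = B22F hex

B22F


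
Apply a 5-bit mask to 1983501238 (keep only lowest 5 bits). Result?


1983501238 & 31 = 22

22


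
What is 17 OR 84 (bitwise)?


0b10001 | 0b1010100 = 0b1010101 = 85

85


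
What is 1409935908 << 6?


0b1010100000010011110101000100100 << 6 = 0b1010100000010011110101000100100000000 = 90235898112

90235898112


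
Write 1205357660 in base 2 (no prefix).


1205357660 = 1000111110110000100110001011100 in binary

1000111110110000100110001011100


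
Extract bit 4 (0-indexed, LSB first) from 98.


0b1100010, position 4 = 0

0


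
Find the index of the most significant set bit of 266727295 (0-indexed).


0b1111111001011110111101111111. Highest set bit at position 27

27


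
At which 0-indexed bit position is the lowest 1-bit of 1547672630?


0b1011100001111111001110000110110. Lowest set bit at position 1

1


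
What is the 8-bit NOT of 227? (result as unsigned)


~0b11100011 = 0b11100 = 28 (8-bit unsigned)

28


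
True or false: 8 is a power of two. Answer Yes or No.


0b1000. Only one bit set => Yes

Yes


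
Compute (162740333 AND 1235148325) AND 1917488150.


Step 1: 162740333 & 1235148325 = 160569381
Step 2: 160569381 & 1917488150 = 133124

133124


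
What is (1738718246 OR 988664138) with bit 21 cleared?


Step 1: 1738718246 | 988664138 = 2146434414
Step 2: 2146434414 & ~(1 << 21) = 2144337262

2144337262


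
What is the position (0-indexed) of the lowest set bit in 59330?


0b1110011111000010. Lowest set bit at position 1

1


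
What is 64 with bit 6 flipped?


64 ^ (1 << 6) = 64 ^ 64 = 0

0


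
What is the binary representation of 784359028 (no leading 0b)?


784359028 = 101110110000000101111001110100 in binary

101110110000000101111001110100


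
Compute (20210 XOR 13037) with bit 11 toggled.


Step 1: 20210 ^ 13037 = 31775
Step 2: 31775 ^ (1 << 11) = 31775 ^ 2048 = 29727

29727


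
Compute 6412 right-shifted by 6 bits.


0b1100100001100 >> 6 = 0b1100100 = 100

100


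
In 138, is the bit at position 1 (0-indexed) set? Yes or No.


0b10001010, bit 1 = 1. Yes

Yes


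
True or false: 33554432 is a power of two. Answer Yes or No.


0b10000000000000000000000000. Only one bit set => Yes

Yes


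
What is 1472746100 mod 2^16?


1472746100 & 65535 = 21108

21108


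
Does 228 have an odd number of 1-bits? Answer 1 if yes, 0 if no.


0b11100100 has 4 ones => parity 0

0


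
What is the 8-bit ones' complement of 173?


173 ^ 255 = 82

82


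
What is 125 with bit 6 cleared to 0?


125 & ~(1 << 6) = 61

61


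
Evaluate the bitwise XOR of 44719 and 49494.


0b1010111010101111 ^ 0b1100000101010110 = 0b110111111111001 = 28665

28665


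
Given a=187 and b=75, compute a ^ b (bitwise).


187 ^ 75 = 240

240


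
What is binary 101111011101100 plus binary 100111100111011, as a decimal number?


101111011101100 + 100111100111011 = 1010111000100111 = 44583

44583


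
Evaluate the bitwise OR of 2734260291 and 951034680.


0b10100010111110011000000001000011 | 0b111000101011111010001100111000 = 0b10111010111111111010001101111011 = 3137315707

3137315707


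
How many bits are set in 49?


0b110001 has 3 set bits

3


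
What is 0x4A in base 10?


4A hex = 74 decimal

74


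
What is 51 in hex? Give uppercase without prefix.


51 = 33 hex

33


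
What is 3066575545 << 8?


0b10110110110010000011101010111001 << 8 = 0b1011011011001000001110101011100100000000 = 785043339520

785043339520


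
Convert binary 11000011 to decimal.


11000011 in decimal = 195

195


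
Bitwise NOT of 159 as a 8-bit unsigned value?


~0b10011111 = 0b1100000 = 96 (8-bit unsigned)

96


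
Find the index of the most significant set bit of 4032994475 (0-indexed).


0b11110000011000101001110010101011. Highest set bit at position 31

31


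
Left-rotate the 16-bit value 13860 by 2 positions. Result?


Rotate 0b11011000100100 left by 2 (16-bit) = 0b1101100010010000 = 55440

55440


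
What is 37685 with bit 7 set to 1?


37685 | (1 << 7) = 37685 | 128 = 37813

37813


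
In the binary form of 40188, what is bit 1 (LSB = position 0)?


0b1001110011111100, position 1 = 0

0


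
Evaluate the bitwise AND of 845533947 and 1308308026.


0b110010011001011101001011111011 & 0b1001101111110110011001000111010 = 0b11000010001001000111010 = 6361658

6361658


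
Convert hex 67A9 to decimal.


67A9 hex = 26537 decimal

26537


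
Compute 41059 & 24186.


0b1010000001100011 & 0b101111001111010 = 0b1100010 = 98

98


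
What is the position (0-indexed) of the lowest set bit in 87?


0b1010111. Lowest set bit at position 0

0


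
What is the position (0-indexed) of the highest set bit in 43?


0b101011. Highest set bit at position 5

5


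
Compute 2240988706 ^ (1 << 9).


2240988706 ^ (1 << 9) = 2240988706 ^ 512 = 2240988194

2240988194


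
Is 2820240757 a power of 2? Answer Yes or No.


0b10101000000110010111010101110101. Multiple bits set => No

No


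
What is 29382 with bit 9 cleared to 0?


29382 & ~(1 << 9) = 28870

28870


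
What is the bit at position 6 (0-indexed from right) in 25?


0b11001, position 6 = 0

0


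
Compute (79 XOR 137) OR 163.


Step 1: 79 ^ 137 = 198
Step 2: 198 | 163 = 231

231


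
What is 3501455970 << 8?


0b11010000101100111111101001100010 << 8 = 0b1101000010110011111110100110001000000000 = 896372728320

896372728320


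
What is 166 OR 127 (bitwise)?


0b10100110 | 0b1111111 = 0b11111111 = 255

255


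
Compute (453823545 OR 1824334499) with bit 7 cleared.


Step 1: 453823545 | 1824334499 = 2143153851
Step 2: 2143153851 & ~(1 << 7) = 2143153723

2143153723


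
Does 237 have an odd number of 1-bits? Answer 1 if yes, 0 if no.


0b11101101 has 6 ones => parity 0

0


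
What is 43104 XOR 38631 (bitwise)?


0b1010100001100000 ^ 0b1001011011100111 = 0b11111010000111 = 16007

16007


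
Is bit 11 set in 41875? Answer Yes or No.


0b1010001110010011, bit 11 = 0. No

No


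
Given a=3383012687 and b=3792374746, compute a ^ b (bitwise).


3383012687 ^ 3792374746 = 732931733

732931733


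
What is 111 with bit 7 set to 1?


111 | (1 << 7) = 111 | 128 = 239

239


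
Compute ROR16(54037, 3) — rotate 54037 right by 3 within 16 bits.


Rotate 0b1101001100010101 right by 3 (16-bit) = 0b1011101001100010 = 47714

47714
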